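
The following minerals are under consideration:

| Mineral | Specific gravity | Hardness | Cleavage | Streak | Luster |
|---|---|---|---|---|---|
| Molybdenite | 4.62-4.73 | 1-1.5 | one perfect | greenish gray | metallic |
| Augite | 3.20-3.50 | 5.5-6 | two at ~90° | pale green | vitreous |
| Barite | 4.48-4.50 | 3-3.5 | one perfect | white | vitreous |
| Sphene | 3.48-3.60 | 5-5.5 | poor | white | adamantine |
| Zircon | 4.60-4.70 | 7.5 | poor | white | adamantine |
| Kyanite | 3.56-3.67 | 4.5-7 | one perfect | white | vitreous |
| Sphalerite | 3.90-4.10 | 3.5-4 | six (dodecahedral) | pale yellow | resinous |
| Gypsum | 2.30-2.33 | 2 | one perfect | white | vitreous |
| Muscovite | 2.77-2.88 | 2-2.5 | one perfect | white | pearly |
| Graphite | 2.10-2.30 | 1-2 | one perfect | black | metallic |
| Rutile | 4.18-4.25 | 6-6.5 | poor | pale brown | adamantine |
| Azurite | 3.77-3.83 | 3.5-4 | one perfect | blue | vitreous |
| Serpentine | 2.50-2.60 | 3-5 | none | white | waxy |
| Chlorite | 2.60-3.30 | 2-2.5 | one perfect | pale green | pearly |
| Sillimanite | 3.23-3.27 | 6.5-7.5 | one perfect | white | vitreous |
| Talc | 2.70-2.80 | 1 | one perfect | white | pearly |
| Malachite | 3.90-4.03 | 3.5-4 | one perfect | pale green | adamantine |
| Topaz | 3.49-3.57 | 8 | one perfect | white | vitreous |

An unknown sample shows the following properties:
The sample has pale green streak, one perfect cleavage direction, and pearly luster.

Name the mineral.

Chlorite

Pale green streak — leaves Augite, Chlorite, Malachite.
One perfect cleavage direction rules out Augite.
Pearly luster rules out Malachite.
Only Chlorite satisfies all observations.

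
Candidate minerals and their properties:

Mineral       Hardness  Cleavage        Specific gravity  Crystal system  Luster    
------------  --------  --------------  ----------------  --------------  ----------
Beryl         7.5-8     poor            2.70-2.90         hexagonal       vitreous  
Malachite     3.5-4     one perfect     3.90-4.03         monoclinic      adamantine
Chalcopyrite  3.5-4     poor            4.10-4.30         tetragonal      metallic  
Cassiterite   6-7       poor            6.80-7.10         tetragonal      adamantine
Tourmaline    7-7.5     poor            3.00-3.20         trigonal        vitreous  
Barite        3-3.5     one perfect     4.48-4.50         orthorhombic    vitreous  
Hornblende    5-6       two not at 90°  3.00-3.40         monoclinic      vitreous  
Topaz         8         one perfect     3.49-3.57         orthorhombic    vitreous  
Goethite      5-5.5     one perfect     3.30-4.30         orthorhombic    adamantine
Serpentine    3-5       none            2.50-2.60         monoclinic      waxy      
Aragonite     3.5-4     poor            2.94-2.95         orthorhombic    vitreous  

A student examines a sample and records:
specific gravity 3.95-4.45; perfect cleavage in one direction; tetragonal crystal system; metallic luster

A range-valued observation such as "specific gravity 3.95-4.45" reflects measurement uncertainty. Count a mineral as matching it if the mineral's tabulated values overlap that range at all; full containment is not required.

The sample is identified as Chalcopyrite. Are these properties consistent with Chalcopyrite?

Specific gravity 3.95-4.45 — consistent with Chalcopyrite (SG 4.10-4.30).
Perfect cleavage in one direction — Chalcopyrite has cleavage poor; inconsistent.
Tetragonal crystal system — consistent with Chalcopyrite (tetragonal system).
Metallic luster — consistent with Chalcopyrite (metallic luster).
The cleavage observation rules out Chalcopyrite.

No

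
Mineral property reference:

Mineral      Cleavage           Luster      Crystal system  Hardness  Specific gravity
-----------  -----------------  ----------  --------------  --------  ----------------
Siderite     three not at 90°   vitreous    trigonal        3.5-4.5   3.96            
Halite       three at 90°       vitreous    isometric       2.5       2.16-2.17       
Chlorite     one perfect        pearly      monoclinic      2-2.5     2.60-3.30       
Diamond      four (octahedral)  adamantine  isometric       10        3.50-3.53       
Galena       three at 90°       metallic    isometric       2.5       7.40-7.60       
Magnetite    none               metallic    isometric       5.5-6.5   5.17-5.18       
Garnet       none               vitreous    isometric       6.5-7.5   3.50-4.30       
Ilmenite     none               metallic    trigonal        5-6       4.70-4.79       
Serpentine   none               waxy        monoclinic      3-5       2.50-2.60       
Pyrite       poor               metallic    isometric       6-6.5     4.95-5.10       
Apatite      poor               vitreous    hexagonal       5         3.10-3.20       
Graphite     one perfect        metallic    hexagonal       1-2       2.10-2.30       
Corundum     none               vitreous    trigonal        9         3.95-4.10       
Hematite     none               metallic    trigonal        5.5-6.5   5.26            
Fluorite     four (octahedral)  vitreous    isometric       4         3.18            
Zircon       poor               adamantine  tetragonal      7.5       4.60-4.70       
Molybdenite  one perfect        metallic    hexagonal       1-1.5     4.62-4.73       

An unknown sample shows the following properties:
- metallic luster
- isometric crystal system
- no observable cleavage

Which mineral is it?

Magnetite

Metallic luster: leaves Galena, Magnetite, Ilmenite, Pyrite, Graphite, Hematite, Molybdenite.
Isometric crystal system: narrows the field to Galena, Magnetite, Pyrite.
No observable cleavage: Magnetite remains.
Only Magnetite satisfies all observations.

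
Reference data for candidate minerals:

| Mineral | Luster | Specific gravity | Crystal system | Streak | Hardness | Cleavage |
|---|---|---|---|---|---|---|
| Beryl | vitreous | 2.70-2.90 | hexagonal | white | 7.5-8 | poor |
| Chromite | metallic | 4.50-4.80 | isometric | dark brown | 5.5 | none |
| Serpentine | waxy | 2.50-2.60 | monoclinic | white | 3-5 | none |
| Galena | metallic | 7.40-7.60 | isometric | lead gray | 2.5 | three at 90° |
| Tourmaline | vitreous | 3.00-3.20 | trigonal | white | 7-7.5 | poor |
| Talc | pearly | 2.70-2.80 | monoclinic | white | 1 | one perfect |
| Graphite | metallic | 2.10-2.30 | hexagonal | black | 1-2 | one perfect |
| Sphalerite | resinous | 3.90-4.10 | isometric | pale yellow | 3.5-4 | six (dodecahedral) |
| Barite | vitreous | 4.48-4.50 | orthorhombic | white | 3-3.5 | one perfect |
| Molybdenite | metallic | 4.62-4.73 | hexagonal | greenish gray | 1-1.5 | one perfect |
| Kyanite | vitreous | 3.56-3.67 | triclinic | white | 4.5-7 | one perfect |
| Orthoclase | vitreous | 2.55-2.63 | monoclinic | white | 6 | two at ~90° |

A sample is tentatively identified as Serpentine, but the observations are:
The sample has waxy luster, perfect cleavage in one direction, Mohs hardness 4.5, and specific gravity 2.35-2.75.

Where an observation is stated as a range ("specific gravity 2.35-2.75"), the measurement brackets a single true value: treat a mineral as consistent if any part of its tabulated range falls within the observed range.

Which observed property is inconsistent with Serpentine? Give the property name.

Waxy luster: Serpentine has waxy luster — within range.
Perfect cleavage in one direction: Serpentine has cleavage none — inconsistent.
Mohs hardness 4.5: Serpentine has hardness 3-5 — within range.
Specific gravity 2.35-2.75: Serpentine has SG 2.50-2.60 — within range.
The cleavage is the one property that does not fit.

cleavage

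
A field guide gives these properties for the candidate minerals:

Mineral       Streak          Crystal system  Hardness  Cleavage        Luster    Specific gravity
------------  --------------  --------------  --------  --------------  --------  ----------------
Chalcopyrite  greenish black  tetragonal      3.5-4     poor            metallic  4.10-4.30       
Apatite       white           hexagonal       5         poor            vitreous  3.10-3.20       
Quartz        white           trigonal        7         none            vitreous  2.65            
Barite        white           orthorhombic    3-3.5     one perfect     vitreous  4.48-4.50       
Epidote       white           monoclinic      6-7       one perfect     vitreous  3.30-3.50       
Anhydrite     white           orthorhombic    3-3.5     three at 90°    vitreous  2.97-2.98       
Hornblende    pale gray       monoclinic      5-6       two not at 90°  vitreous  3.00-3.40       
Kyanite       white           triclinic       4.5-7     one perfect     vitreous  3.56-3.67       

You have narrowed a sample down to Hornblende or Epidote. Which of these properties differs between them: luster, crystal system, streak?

Luster: both vitreous — no difference.
Crystal system: both monoclinic — no difference.
Streak: Hornblende pale gray, Epidote white — these differ.
Of the listed properties, streak is the one that separates them.

streak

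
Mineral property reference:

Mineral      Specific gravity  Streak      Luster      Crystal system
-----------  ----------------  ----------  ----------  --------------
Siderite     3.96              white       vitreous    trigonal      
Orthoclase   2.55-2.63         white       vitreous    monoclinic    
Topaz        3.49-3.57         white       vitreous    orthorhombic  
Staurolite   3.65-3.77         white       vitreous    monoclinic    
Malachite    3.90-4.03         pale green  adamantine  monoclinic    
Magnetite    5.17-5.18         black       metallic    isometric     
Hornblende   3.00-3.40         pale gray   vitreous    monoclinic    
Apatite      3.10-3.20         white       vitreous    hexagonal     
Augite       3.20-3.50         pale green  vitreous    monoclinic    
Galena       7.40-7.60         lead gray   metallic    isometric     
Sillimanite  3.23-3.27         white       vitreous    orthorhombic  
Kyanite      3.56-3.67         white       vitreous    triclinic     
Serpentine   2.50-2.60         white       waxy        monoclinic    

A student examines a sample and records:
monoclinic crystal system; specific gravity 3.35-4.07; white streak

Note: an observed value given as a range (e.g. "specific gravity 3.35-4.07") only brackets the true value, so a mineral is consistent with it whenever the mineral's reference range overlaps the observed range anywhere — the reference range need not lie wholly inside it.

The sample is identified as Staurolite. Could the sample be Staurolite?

Monoclinic crystal system — is consistent with Staurolite (monoclinic system).
Specific gravity 3.35-4.07 — is consistent with Staurolite (SG 3.65-3.77).
White streak — is consistent with Staurolite (white streak).
Every observed property is compatible with the reference values for Staurolite.

Consistent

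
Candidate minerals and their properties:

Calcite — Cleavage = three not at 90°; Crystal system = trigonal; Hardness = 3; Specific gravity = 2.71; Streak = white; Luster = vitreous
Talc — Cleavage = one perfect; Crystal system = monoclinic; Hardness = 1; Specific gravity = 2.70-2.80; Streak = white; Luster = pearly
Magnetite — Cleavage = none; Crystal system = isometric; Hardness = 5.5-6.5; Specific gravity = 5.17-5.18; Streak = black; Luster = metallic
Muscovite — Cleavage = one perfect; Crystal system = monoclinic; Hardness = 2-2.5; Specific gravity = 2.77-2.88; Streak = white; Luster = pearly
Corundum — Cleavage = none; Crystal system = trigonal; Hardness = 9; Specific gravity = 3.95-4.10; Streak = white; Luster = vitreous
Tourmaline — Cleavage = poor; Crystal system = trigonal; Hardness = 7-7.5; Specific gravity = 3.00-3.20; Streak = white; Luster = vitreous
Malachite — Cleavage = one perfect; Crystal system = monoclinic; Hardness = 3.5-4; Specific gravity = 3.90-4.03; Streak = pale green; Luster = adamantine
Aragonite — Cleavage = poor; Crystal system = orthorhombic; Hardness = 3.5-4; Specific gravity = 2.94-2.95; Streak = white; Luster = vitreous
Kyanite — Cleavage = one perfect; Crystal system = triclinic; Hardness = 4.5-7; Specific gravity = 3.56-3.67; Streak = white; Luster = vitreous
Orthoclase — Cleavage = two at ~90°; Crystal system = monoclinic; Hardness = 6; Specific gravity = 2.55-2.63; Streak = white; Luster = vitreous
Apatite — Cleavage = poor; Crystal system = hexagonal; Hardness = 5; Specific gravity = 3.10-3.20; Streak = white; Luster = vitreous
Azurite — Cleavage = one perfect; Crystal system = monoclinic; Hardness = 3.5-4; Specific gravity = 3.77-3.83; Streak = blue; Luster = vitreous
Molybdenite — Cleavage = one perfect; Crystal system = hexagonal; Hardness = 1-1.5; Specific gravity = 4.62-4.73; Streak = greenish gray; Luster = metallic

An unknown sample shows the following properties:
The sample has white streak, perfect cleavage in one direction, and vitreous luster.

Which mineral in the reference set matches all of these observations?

Kyanite

White streak eliminates Magnetite, Malachite, Azurite, Molybdenite.
Perfect cleavage in one direction: leaves Talc, Muscovite, Kyanite.
Vitreous luster: Kyanite remains.
Kyanite is the sole remaining match.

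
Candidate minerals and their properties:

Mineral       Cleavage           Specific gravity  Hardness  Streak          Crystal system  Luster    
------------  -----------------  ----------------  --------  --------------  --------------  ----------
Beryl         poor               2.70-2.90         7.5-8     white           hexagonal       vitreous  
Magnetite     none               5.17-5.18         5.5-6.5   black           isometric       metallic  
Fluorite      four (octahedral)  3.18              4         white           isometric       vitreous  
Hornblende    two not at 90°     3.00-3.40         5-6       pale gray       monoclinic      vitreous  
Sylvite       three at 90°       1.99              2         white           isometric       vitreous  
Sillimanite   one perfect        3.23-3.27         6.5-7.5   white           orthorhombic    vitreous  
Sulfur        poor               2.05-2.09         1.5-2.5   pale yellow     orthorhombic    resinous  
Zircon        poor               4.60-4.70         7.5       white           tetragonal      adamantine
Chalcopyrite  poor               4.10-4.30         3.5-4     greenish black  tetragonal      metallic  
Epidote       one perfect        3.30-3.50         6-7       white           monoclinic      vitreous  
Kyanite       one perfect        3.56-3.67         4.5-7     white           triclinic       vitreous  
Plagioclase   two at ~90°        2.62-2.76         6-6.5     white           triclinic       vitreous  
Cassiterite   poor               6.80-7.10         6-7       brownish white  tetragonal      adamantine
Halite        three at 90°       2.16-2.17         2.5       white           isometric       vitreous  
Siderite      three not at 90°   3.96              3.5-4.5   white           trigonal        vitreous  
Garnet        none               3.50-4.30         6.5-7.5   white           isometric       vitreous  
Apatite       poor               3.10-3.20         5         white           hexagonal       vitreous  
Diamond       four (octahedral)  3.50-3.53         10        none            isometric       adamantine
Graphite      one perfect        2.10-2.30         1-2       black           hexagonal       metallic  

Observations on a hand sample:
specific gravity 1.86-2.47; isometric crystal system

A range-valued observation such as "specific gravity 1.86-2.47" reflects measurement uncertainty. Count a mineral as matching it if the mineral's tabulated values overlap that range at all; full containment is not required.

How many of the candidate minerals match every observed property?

Specific gravity 1.86-2.47 — leaves Sylvite, Sulfur, Halite, Graphite.
Isometric crystal system is inconsistent with Sulfur, Graphite.
Consistent with every observation: Halite, Sylvite.
That is 2 minerals.

2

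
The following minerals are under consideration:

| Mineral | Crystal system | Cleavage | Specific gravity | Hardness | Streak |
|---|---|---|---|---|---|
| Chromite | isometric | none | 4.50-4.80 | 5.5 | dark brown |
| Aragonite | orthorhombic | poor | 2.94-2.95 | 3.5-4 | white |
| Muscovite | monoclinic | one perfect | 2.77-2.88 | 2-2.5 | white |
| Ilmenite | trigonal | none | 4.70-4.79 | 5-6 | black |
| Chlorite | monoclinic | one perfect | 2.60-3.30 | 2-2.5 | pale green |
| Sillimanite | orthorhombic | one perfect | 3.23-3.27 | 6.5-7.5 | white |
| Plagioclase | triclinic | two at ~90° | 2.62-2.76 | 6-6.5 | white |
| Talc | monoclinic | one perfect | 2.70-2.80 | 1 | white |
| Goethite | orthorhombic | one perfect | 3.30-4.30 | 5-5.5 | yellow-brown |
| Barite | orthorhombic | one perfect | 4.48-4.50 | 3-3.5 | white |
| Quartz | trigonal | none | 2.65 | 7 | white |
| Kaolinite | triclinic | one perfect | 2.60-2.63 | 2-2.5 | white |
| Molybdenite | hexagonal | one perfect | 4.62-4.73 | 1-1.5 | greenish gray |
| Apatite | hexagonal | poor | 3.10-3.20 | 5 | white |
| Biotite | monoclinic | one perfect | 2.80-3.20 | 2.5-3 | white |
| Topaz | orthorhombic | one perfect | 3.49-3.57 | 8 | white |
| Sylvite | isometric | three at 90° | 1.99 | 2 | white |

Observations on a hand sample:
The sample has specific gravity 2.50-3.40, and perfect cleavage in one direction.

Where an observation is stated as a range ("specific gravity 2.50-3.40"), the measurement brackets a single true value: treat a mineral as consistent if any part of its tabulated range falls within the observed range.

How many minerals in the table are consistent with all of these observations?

Specific gravity 2.50-3.40 excludes Chromite, Ilmenite, Barite, Molybdenite, Topaz, Sylvite.
Perfect cleavage in one direction rules out Aragonite, Plagioclase, Quartz, Apatite.
Remaining candidates: Biotite, Chlorite, Goethite, Kaolinite, Muscovite, Sillimanite, Talc.
That is 7 minerals.

7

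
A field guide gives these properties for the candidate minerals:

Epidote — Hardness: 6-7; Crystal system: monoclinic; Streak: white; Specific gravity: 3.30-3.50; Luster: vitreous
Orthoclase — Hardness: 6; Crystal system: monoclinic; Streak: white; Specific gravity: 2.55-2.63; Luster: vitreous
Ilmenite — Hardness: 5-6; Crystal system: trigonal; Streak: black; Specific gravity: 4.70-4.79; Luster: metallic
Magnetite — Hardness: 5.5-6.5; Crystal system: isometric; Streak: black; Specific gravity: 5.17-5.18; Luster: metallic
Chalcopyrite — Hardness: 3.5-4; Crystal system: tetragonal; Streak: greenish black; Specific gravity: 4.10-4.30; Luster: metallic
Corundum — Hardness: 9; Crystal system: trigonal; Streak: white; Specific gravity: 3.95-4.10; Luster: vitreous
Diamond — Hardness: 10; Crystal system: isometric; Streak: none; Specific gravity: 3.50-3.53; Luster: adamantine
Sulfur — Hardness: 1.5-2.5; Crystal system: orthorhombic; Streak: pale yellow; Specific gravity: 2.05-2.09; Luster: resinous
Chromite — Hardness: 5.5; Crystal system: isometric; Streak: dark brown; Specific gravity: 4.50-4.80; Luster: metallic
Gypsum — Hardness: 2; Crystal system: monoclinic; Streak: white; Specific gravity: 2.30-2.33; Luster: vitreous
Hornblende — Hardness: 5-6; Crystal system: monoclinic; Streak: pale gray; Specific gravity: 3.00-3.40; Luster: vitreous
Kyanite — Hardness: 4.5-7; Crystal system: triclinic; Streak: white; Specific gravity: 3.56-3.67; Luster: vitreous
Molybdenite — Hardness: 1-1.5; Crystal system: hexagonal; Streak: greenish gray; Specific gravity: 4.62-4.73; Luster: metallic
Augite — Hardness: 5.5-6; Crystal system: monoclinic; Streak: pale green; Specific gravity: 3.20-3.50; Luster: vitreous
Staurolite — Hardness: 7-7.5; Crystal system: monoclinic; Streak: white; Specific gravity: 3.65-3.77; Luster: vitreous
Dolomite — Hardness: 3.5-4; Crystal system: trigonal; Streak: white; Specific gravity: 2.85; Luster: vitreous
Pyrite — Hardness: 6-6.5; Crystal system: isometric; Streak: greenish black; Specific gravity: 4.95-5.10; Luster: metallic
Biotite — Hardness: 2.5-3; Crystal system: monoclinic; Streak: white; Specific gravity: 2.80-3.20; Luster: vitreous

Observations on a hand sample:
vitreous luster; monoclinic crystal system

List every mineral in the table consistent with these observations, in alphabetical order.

Augite, Biotite, Epidote, Gypsum, Hornblende, Orthoclase, Staurolite

Vitreous luster — narrows the field to Epidote, Orthoclase, Corundum, Gypsum, Hornblende, Kyanite, Augite, Staurolite, Dolomite, Biotite.
Monoclinic crystal system excludes Corundum, Kyanite, Dolomite.
Consistent with every observation: Augite, Biotite, Epidote, Gypsum, Hornblende, Orthoclase, Staurolite.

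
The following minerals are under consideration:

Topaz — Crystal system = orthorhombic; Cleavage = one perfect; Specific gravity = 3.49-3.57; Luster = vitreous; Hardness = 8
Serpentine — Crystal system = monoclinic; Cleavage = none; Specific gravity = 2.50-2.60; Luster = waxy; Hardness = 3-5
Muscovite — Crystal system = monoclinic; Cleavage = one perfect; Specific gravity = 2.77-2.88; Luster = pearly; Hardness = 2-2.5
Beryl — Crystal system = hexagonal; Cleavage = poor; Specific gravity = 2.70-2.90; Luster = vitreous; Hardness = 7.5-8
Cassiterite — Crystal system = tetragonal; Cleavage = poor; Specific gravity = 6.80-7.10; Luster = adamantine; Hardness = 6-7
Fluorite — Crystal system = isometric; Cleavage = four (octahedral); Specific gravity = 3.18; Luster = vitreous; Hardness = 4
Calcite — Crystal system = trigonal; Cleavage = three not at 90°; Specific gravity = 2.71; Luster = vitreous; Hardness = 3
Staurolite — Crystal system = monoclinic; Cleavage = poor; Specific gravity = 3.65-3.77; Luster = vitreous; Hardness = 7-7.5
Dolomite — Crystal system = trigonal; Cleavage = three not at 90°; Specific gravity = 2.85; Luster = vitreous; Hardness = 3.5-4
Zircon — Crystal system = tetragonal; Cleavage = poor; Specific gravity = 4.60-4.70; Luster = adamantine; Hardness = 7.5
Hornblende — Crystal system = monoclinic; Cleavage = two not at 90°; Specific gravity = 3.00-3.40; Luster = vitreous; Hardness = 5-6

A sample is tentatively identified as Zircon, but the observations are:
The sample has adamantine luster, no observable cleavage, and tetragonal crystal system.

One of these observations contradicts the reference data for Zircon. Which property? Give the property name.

cleavage

Adamantine luster: Zircon has adamantine luster — agrees.
No observable cleavage: Zircon has cleavage poor — inconsistent.
Tetragonal crystal system: Zircon has tetragonal system — agrees.
Only the cleavage is inconsistent.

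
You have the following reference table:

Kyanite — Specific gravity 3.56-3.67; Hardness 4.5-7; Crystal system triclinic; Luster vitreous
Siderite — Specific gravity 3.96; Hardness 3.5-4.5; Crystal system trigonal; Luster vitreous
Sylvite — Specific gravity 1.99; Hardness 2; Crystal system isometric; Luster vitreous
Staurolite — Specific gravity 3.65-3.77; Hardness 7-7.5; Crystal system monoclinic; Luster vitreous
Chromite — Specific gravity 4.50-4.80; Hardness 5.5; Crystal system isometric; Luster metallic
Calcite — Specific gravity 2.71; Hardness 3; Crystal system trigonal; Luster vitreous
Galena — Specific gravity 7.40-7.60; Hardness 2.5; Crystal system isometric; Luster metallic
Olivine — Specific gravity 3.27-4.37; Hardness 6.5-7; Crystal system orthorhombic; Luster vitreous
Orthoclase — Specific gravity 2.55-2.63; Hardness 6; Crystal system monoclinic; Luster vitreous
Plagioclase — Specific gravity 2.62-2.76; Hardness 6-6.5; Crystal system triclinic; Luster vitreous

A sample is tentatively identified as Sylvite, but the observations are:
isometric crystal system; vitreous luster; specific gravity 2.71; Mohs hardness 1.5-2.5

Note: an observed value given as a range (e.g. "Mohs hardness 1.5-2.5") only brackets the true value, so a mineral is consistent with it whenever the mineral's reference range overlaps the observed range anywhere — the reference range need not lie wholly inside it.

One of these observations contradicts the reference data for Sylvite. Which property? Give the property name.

Isometric crystal system: Sylvite has isometric system — consistent.
Vitreous luster: Sylvite has vitreous luster — consistent.
Specific gravity 2.71: Sylvite has SG 1.99 — inconsistent.
Mohs hardness 1.5-2.5: Sylvite has hardness 2 — consistent.
Everything matches except the specific gravity.

specific gravity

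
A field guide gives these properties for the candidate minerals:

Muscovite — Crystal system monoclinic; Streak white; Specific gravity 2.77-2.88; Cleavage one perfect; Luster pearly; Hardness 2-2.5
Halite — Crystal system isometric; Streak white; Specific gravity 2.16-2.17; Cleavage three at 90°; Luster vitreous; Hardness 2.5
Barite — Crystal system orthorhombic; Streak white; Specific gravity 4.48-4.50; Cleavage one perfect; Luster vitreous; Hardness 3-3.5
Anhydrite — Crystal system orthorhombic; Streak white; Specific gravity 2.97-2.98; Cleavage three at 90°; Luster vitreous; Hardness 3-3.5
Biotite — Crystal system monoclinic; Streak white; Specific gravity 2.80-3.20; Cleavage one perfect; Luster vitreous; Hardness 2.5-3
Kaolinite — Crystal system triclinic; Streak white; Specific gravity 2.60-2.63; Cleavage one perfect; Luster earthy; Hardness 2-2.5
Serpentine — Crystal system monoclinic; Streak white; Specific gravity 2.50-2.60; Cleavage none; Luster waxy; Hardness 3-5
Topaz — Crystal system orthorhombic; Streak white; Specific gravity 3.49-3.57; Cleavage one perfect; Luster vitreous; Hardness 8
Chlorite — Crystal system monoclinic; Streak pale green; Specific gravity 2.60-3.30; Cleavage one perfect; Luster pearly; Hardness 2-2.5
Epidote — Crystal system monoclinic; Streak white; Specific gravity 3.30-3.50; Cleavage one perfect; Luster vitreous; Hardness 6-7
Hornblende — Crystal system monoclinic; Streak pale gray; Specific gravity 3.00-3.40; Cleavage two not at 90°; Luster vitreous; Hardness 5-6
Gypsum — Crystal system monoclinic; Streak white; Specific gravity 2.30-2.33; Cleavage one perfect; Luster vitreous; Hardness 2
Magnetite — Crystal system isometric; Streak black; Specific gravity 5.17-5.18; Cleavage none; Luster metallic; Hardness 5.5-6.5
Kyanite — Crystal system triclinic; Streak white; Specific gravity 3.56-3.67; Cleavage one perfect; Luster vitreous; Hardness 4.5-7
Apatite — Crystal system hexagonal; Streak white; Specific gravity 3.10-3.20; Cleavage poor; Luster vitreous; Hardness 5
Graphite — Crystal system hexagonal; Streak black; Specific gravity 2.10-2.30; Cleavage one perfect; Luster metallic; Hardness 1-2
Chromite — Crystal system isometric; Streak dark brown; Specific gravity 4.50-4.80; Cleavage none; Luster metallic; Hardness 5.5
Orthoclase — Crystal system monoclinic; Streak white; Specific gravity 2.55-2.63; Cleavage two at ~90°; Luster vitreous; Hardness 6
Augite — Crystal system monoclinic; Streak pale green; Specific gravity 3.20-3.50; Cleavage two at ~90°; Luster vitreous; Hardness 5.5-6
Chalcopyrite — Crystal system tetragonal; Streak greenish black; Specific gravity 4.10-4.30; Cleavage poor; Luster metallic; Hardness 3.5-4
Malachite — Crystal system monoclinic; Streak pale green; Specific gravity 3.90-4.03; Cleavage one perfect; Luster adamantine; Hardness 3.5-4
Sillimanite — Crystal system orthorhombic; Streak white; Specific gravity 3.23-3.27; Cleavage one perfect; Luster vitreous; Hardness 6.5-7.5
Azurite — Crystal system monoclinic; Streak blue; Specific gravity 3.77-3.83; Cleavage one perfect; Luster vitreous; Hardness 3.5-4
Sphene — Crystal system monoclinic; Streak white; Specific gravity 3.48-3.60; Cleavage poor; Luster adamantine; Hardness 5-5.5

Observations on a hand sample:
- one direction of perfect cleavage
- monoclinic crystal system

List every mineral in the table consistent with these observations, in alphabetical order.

Azurite, Biotite, Chlorite, Epidote, Gypsum, Malachite, Muscovite

One direction of perfect cleavage: Muscovite, Barite, Biotite, Kaolinite, Topaz, Chlorite, Epidote, Gypsum, Kyanite, Graphite, Malachite, Sillimanite, Azurite remain.
Monoclinic crystal system eliminates Barite, Kaolinite, Topaz, Kyanite, Graphite, Sillimanite.
Remaining candidates: Azurite, Biotite, Chlorite, Epidote, Gypsum, Malachite, Muscovite.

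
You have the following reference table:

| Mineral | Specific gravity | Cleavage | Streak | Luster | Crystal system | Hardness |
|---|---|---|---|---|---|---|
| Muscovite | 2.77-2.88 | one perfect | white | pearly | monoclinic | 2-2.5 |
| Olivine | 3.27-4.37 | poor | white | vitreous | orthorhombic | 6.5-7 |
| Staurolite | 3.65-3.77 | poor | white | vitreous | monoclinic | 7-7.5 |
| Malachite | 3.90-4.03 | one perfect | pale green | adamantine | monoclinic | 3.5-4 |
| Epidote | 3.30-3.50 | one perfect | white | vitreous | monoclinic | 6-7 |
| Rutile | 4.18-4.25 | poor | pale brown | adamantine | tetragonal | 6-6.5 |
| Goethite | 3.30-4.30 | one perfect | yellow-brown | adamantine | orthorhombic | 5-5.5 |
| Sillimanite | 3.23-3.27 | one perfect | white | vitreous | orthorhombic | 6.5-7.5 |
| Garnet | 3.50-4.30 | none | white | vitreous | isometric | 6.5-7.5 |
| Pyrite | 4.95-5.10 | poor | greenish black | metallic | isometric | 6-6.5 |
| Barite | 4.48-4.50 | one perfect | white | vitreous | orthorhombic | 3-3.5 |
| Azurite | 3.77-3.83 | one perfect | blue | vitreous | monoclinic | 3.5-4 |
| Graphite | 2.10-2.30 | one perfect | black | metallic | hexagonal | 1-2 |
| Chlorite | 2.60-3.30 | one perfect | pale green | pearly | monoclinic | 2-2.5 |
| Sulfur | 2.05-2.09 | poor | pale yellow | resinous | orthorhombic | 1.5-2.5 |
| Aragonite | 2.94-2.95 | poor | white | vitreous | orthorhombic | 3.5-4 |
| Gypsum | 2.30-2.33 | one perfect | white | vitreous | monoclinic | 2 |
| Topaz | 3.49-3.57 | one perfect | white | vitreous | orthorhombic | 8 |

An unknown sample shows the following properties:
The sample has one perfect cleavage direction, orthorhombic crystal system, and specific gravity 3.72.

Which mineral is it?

Goethite

One perfect cleavage direction: leaves Muscovite, Malachite, Epidote, Goethite, Sillimanite, Barite, Azurite, Graphite, Chlorite, Gypsum, Topaz.
Orthorhombic crystal system: narrows the field to Goethite, Sillimanite, Barite, Topaz.
Specific gravity 3.72: narrows the field to Goethite.
The only mineral consistent with every observation is Goethite.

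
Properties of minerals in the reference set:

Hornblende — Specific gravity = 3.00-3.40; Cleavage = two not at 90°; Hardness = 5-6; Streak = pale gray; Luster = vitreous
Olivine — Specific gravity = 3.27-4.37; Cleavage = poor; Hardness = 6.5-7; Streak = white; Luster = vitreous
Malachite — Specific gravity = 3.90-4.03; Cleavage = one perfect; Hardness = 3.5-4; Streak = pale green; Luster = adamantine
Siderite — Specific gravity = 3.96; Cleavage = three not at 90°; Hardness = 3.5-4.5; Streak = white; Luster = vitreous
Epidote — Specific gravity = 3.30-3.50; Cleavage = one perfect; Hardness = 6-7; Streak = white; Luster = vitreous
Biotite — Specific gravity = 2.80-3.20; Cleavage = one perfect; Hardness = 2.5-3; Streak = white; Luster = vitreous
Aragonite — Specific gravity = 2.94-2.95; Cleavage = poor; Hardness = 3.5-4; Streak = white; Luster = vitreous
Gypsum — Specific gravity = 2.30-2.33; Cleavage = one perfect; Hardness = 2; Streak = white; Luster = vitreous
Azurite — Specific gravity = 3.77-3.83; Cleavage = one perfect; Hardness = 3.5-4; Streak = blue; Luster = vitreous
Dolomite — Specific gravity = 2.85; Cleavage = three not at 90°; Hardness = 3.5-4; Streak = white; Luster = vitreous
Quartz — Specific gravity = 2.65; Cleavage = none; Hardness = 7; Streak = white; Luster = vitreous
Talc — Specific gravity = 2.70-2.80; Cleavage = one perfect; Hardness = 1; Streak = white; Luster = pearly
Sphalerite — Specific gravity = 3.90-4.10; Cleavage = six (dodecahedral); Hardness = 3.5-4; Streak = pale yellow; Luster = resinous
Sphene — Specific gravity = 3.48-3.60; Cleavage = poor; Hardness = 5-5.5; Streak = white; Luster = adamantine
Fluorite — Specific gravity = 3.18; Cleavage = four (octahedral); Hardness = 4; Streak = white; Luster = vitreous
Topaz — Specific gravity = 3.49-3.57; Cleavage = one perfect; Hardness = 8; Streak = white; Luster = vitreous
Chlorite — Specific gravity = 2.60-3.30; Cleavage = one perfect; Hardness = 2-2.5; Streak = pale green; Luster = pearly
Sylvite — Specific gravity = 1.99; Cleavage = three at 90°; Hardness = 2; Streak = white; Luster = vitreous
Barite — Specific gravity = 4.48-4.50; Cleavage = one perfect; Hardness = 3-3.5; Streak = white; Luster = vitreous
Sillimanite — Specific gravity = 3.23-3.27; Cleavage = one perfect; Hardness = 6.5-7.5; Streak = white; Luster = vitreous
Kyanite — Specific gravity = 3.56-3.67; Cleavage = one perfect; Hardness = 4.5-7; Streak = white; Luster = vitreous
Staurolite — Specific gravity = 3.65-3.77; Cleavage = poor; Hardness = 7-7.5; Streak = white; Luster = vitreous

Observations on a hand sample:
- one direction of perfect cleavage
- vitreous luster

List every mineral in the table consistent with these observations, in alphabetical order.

One direction of perfect cleavage — narrows the field to Malachite, Epidote, Biotite, Gypsum, Azurite, Talc, Topaz, Chlorite, Barite, Sillimanite, Kyanite.
Vitreous luster excludes Malachite, Talc, Chlorite.
Remaining candidates: Azurite, Barite, Biotite, Epidote, Gypsum, Kyanite, Sillimanite, Topaz.

Azurite, Barite, Biotite, Epidote, Gypsum, Kyanite, Sillimanite, Topaz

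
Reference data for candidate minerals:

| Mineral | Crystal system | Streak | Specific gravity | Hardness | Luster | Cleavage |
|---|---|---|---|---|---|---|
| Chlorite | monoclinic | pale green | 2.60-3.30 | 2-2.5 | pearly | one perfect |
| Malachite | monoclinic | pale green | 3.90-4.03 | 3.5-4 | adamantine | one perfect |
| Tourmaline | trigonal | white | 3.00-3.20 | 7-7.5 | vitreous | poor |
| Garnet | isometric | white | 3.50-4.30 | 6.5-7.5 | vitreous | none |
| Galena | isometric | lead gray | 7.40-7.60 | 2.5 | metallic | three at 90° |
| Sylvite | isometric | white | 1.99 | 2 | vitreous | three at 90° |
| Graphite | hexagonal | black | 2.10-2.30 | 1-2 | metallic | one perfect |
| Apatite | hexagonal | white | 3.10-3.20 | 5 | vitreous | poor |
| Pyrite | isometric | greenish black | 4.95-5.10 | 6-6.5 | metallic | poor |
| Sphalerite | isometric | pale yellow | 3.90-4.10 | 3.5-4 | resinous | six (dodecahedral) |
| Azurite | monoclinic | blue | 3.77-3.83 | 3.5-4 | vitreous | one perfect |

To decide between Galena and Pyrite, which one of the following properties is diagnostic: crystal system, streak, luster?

Crystal system: both isometric — no difference.
Streak: Galena lead gray, Pyrite greenish black — different.
Luster: both metallic — no difference.
Of the listed properties, streak is the one that separates them.

streak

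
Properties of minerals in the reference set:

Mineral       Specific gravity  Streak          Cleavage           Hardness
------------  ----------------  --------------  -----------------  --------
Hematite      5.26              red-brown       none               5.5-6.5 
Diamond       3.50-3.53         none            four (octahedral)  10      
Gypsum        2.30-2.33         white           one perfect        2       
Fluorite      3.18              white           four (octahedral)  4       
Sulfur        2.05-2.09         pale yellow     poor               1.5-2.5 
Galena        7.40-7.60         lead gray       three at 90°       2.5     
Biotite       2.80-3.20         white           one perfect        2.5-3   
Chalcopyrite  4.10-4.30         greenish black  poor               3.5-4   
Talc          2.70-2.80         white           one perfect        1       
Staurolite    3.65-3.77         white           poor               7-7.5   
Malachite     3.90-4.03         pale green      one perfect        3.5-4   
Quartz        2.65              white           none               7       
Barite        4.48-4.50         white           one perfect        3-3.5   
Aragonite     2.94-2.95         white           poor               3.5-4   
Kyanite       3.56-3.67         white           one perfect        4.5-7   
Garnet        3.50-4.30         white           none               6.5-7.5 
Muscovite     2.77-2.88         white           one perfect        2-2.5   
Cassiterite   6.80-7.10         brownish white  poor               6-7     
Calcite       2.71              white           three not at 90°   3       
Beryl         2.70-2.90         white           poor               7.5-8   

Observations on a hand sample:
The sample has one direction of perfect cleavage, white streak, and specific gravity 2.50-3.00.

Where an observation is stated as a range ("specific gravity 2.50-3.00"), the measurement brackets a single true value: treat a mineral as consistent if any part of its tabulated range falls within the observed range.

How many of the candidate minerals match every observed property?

One direction of perfect cleavage: narrows the field to Gypsum, Biotite, Talc, Malachite, Barite, Kyanite, Muscovite.
White streak rules out Malachite.
Specific gravity 2.50-3.00 excludes Gypsum, Barite, Kyanite.
Remaining candidates: Biotite, Muscovite, Talc.
That is 3 minerals.

3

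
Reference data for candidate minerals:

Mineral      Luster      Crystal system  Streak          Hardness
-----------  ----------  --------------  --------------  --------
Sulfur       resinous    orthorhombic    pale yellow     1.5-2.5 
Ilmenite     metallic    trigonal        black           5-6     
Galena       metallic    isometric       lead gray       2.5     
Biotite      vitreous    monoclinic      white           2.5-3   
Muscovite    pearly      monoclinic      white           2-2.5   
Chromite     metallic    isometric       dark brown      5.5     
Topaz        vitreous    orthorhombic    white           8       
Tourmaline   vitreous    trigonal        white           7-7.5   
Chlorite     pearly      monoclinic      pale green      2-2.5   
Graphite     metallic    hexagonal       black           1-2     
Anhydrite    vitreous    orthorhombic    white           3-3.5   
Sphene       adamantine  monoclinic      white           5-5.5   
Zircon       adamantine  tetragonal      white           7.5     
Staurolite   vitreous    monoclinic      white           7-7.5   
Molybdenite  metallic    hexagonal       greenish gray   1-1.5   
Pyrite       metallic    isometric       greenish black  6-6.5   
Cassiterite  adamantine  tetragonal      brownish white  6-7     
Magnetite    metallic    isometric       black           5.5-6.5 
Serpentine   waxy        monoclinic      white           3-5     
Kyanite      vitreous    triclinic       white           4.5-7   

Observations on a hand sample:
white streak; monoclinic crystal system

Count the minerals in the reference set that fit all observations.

5

White streak: leaves Biotite, Muscovite, Topaz, Tourmaline, Anhydrite, Sphene, Zircon, Staurolite, Serpentine, Kyanite.
Monoclinic crystal system rules out Topaz, Tourmaline, Anhydrite, Zircon, Kyanite.
Remaining candidates: Biotite, Muscovite, Serpentine, Sphene, Staurolite.
That is 5 minerals.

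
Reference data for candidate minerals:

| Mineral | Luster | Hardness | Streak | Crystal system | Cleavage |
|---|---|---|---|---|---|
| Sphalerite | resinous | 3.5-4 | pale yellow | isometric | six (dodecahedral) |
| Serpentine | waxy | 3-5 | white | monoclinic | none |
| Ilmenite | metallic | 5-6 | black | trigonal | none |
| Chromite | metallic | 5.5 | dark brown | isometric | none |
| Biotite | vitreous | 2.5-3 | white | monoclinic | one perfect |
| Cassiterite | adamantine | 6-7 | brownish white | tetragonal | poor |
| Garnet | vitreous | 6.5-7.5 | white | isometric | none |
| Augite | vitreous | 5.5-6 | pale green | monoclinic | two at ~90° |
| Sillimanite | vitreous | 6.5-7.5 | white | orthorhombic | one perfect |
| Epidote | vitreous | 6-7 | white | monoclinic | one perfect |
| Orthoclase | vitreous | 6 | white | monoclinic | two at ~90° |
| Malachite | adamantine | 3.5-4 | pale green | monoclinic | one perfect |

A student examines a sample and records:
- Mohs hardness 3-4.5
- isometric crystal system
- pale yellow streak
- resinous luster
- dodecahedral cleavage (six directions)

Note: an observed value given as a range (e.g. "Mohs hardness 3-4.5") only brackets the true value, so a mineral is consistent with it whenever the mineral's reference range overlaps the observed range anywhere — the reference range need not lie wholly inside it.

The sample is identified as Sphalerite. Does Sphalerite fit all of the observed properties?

Mohs hardness 3-4.5 — is consistent with Sphalerite (hardness 3.5-4).
Isometric crystal system — is consistent with Sphalerite (isometric system).
Pale yellow streak — is consistent with Sphalerite (pale yellow streak).
Resinous luster — is consistent with Sphalerite (resinous luster).
Dodecahedral cleavage (six directions) — is consistent with Sphalerite (cleavage six (dodecahedral)).
Every observed property is compatible with the reference values for Sphalerite.

Consistent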